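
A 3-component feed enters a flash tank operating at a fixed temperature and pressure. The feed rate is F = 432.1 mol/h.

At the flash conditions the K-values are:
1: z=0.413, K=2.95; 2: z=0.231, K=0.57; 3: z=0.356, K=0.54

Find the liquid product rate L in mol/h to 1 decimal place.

L = 164.2 mol/h

Let ψ = V/F and solve Σ zᵢ(Kᵢ−1)/(1+ψ(Kᵢ−1)) = 0.
Feasibility: ΣzᵢKᵢ = 1.542, Σzᵢ/Kᵢ = 1.205 — both > 1, two phases present.
Iterate (Newton) starting at ψ = 0.5:
  ψ = 0.500: g = 0.0686, g' = -0.599 → ψ = 0.614
  ψ = 0.614: g = 0.0031, g' = -0.550 → ψ = 0.620
Converged at ψ = 0.620.
Then V = ψ·F = 0.6201·432.1 = 267.9 mol/h and L = F − V = 164.2 mol/h.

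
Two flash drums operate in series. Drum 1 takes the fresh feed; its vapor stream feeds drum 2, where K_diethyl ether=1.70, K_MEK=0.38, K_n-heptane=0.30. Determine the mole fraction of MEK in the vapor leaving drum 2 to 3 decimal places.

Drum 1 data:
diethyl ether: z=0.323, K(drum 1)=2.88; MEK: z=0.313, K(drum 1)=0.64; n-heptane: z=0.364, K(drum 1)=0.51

Drum 1:
Newton iteration, ψ₁⁰ = 0.35:
  ψ₁ = 0.350: g = 0.0220, g' = -0.596 → ψ₁ = 0.387
  ψ₁ = 0.387: g = 0.0005, g' = -0.570 → ψ₁ = 0.388
Converged at ψ₁ = 0.388.
Drum-1 compositions:
  diethyl ether: x = 0.187, y = 0.538
  MEK: x = 0.364, y = 0.233
  n-heptane: x = 0.449, y = 0.229
Drum-2 feed = drum-1 vapor: z₂ = (0.5380, 0.2328, 0.2292).
Drum 2:
Iterate (Newton) starting at ψ₂ = 0.5:
  ψ₂ = 0.500: g = -0.1771, g' = -0.598 → ψ₂ = 0.204
  ψ₂ = 0.204: g = -0.0229, g' = -0.472 → ψ₂ = 0.155
Converged at ψ₂ = 0.155.
  diethyl ether: x = 0.485, y = 0.825
  MEK: x = 0.258, y = 0.098
  n-heptane: x = 0.257, y = 0.077

y_MEK (drum 2) = 0.098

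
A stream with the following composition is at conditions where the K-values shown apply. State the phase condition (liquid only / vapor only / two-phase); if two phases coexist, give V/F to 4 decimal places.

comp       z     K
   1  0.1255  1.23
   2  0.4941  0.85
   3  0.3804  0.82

liquid only

ΣzᵢKᵢ = 0.8863; Σzᵢ/Kᵢ = 1.1472.
Since ΣzᵢKᵢ < 1 the mixture is below its bubble point — single liquid phase.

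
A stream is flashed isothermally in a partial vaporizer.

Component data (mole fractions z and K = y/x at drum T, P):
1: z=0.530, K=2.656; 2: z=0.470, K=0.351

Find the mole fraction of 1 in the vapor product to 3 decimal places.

Material balance + equilibrium reduce to Σ zᵢ(Kᵢ−1)/(1+V/F(Kᵢ−1)) = 0.
g(0) = ΣzᵢKᵢ − 1 = 0.573 and g(1) = 1 − Σzᵢ/Kᵢ = -0.539, so a root lies in (0, 1).
Binary case is linear: z₁(K₁−1)(1+V/F(K₂−1)) + z₂(K₂−1)(1+V/F(K₁−1)) = 0
⇒ V/F = [z₁(K₁−1)+z₂(K₂−1)] / [−(K₁−1)(K₂−1)] = 0.5727/1.0747 = 0.533
Compositions from xᵢ = zᵢ/(1+V/F(Kᵢ−1)), yᵢ = Kᵢxᵢ:
  1: x = 0.282, y = 0.748
  2: x = 0.718, y = 0.252

y_1 = 0.748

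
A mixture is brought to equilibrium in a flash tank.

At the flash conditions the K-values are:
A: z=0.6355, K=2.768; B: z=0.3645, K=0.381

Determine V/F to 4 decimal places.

Newton–Raphson from V/F = 0.5:
  V/F = 0.5000: g = 0.26961, g' = -0.8526 → V/F = 0.8162
  V/F = 0.8162: g = 0.00385, g' = -0.9034 → V/F = 0.8205
Converged at V/F = 0.8205.

V/F = 0.8205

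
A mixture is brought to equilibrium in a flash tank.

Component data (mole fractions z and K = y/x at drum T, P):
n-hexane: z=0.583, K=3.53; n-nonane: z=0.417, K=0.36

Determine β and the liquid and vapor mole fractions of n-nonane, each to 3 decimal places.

β = 0.746, x_n-nonane = 0.798, y_n-nonane = 0.287

Rachford–Rice: g(β) = Σ zᵢ(Kᵢ−1)/(1+β(Kᵢ−1)) = 0.
g(0) = ΣzᵢKᵢ − 1 = 1.208 and g(1) = 1 − Σzᵢ/Kᵢ = -0.323, so a root lies in (0, 1).
Newton–Raphson from β = 0.46:
  β = 0.460: g = 0.3034, g' = -1.140 → β = 0.726
  β = 0.726: g = 0.0213, g' = -1.060 → β = 0.746
Converged at β = 0.746.
Compositions from xᵢ = zᵢ/(1+β(Kᵢ−1)), yᵢ = Kᵢxᵢ:
  n-hexane: x = 0.202, y = 0.713
  n-nonane: x = 0.798, y = 0.287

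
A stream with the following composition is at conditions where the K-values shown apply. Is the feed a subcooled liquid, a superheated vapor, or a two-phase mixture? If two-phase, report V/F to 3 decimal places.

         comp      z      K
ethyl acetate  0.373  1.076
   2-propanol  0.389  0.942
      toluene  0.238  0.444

ΣzᵢKᵢ = 0.873; Σzᵢ/Kᵢ = 1.296.
Since ΣzᵢKᵢ < 1 the mixture is below its bubble point — single liquid phase.

subcooled liquid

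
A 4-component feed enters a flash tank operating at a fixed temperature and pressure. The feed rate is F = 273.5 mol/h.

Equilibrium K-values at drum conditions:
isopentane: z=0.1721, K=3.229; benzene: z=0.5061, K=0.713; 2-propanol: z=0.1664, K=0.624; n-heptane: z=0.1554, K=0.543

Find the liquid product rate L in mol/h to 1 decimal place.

L = 235.6 mol/h

Let ψ = V/F and solve Σ zᵢ(Kᵢ−1)/(1+ψ(Kᵢ−1)) = 0.
Check two-phase: ΣzᵢKᵢ = 1.1048 > 1 and Σzᵢ/Kᵢ = 1.3160 > 1, so g(0) = 0.1048 > 0 and g(1) = -0.3160 < 0.
Newton–Raphson from ψ = 0.5:
  ψ = 0.5000: g = -0.15727, g' = -0.3383 → ψ = 0.0351
  ψ = 0.0351: g = 0.07349, g' = -0.8358 → ψ = 0.1230
  ψ = 0.1230: g = 0.00965, g' = -0.6338 → ψ = 0.1382
  ψ = 0.1382: g = 0.00020, g' = -0.6081 → ψ = 0.1386
Converged at ψ = 0.1386.
Then V = ψ·F = 0.1386·273.5 = 37.9 mol/h and L = F − V = 235.6 mol/h.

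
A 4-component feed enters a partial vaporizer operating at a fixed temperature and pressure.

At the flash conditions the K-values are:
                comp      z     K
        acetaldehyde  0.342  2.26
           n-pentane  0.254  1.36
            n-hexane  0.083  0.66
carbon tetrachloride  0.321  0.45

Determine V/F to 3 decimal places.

Rachford–Rice: g(V/F) = Σ zᵢ(Kᵢ−1)/(1+V/F(Kᵢ−1)) = 0.
Feasibility: ΣzᵢKᵢ = 1.318, Σzᵢ/Kᵢ = 1.177 — both > 1, two phases present.
Newton–Raphson from V/F = 0.5:
  V/F = 0.500: g = 0.0643, g' = -0.427 → V/F = 0.651
  V/F = 0.651: g = -0.0004, g' = -0.437 → V/F = 0.650
Converged at V/F = 0.650.

V/F = 0.650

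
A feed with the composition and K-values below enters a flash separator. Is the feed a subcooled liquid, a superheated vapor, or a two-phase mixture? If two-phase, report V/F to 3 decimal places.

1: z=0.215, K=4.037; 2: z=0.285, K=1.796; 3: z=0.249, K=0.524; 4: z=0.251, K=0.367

ΣzᵢKᵢ = 1.602; Σzᵢ/Kᵢ = 1.371.
Both exceed 1, so a two-phase solution exists.
Newton–Raphson from ψ = 0.69:
  ψ = 0.690: g = -0.1012, g' = -0.724 → ψ = 0.550
  ψ = 0.550: g = -0.0022, g' = -0.706 → ψ = 0.547
Converged at ψ = 0.547.

two-phase, V/F = 0.547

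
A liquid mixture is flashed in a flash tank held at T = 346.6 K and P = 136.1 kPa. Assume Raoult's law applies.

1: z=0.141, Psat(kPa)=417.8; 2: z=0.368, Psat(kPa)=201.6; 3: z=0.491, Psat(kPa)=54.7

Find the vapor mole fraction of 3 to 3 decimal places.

Raoult's law: Kᵢ = Pᵢˢᵃᵗ/P = Pᵢˢᵃᵗ/136.1.
  K_1 = 417.8/136.1 = 3.06980, K_2 = 201.6/136.1 = 1.48126, K_3 = 54.7/136.1 = 0.40191
Newton iteration, V/F⁰ = 0.7:
  V/F = 0.700: g = -0.2535, g' = -0.668 → V/F = 0.321
  V/F = 0.321: g = -0.0345, g' = -0.551 → V/F = 0.258
  V/F = 0.258: g = 0.0005, g' = -0.570 → V/F = 0.259
Converged at V/F = 0.259.
Compositions from xᵢ = zᵢ/(1+V/F(Kᵢ−1)), yᵢ = Kᵢxᵢ:
  1: x = 0.092, y = 0.282
  2: x = 0.327, y = 0.485
  3: x = 0.581, y = 0.234

y_3 = 0.234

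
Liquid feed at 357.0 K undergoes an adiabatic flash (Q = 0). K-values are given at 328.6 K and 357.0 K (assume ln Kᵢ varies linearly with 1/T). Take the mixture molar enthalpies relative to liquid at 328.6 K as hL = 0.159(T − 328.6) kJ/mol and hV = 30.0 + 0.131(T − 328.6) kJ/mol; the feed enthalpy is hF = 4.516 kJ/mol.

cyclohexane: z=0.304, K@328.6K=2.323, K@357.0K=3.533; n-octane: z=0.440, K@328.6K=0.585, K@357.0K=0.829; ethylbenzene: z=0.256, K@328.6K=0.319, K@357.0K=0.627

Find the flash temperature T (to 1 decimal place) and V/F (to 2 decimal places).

Adiabatic flash: solve Rachford–Rice at each trial T, then check hF = ψ·hV(T) + (1−ψ)·hL(T).
  T = 328.6 K: K = (2.323, 0.585, 0.319), RR gives ψ = 0.065, H_out = 1.962 kJ/mol
  T = 357.0 K: K = (3.533, 0.829, 0.627), RR gives ψ = 0.908, H_out = 31.022 kJ/mol
  T = 342.8 K: K = (2.890, 0.701, 0.454), RR gives ψ = 0.398, H_out = 14.041 kJ/mol
  T = 335.7 K: K = (2.597, 0.642, 0.382), RR gives ψ = 0.228, H_out = 7.925 kJ/mol
  T = 332.1 K: K = (2.456, 0.613, 0.349), RR gives ψ = 0.146, H_out = 4.928 kJ/mol
  T = 330.4 K: K = (2.391, 0.599, 0.334), RR gives ψ = 0.107, H_out = 3.499 kJ/mol
Linear interpolation between T = 330.4 (H_out = 3.499) and T = 332.1 (H_out = 4.928) on hF = 4.516 gives T ≈ 331.6 K, at which ψ = 0.13.

T = 331.6 K, V/F = 0.13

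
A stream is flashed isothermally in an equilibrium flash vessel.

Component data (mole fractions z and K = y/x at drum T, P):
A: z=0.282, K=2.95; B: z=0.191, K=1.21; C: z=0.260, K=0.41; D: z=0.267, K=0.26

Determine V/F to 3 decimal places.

V/F = 0.233

Rachford–Rice: g(V/F) = Σ zᵢ(Kᵢ−1)/(1+V/F(Kᵢ−1)) = 0.
Check two-phase: ΣzᵢKᵢ = 1.239 > 1 and Σzᵢ/Kᵢ = 1.915 > 1, so g(0) = 0.239 > 0 and g(1) = -0.915 < 0.
Newton iteration, V/F⁰ = 0.32:
  V/F = 0.320: g = -0.0718, g' = -0.803 → V/F = 0.231
  V/F = 0.231: g = 0.0018, g' = -0.852 → V/F = 0.233
Converged at V/F = 0.233.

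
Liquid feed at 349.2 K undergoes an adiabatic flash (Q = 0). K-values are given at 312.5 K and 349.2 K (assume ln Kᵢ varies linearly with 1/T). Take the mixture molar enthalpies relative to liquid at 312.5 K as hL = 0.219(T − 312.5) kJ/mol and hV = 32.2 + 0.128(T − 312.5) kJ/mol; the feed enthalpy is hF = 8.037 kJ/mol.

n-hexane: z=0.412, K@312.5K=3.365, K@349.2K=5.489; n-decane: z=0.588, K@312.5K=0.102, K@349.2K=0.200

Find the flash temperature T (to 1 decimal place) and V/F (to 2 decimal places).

Adiabatic flash: solve Rachford–Rice at each trial T, then check hF = ψ·hV(T) + (1−ψ)·hL(T).
  T = 312.5 K: K = (3.365, 0.102), RR gives ψ = 0.210, H_out = 6.768 kJ/mol
  T = 349.2 K: K = (5.489, 0.200), RR gives ψ = 0.384, H_out = 19.120 kJ/mol
  T = 330.9 K: K = (4.359, 0.146), RR gives ψ = 0.307, H_out = 13.407 kJ/mol
  T = 321.7 K: K = (3.844, 0.123), RR gives ψ = 0.263, H_out = 10.257 kJ/mol
  T = 317.1 K: K = (3.600, 0.112), RR gives ψ = 0.238, H_out = 8.565 kJ/mol
  T = 314.8 K: K = (3.481, 0.107), RR gives ψ = 0.224, H_out = 7.681 kJ/mol
Linear interpolation between T = 314.8 (H_out = 7.681) and T = 317.1 (H_out = 8.565) on hF = 8.037 gives T ≈ 315.7 K, at which ψ = 0.23.

T = 315.7 K, V/F = 0.23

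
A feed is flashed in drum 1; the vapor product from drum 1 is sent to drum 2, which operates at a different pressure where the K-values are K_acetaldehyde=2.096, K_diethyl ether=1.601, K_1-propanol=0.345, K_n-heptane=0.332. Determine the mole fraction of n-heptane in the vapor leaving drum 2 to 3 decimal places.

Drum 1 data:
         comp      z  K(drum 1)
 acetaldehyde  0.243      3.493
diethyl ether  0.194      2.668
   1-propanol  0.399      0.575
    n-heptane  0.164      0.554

Drum 1:
Let ψ₁ = V/F and solve Σ zᵢ(Kᵢ−1)/(1+ψ₁(Kᵢ−1)) = 0.
Check two-phase: ΣzᵢKᵢ = 1.687 > 1 and Σzᵢ/Kᵢ = 1.132 > 1, so g(0) = 0.687 > 0 and g(1) = -0.132 < 0.
Iterate (Newton) starting at ψ₁ = 0.36:
  ψ₁ = 0.360: g = 0.2341, g' = -0.777 → ψ₁ = 0.661
  ψ₁ = 0.661: g = 0.0430, g' = -0.542 → ψ₁ = 0.741
  ψ₁ = 0.741: g = 0.0009, g' = -0.521 → ψ₁ = 0.742
Converged at ψ₁ = 0.742.
Drum-1 compositions:
  acetaldehyde: x = 0.085, y = 0.298
  diethyl ether: x = 0.087, y = 0.231
  1-propanol: x = 0.583, y = 0.335
  n-heptane: x = 0.245, y = 0.136
Drum-2 feed = drum-1 vapor: z₂ = (0.2978, 0.2312, 0.3352, 0.1358).
Drum 2:
Material balance + equilibrium reduce to Σ zᵢ(Kᵢ−1)/(1+ψ₂(Kᵢ−1)) = 0.
g(0) = ΣzᵢKᵢ − 1 = 0.155 and g(1) = 1 − Σzᵢ/Kᵢ = -0.667, so a root lies in (0, 1).
Iterate (Newton) starting at ψ₂ = 0.5:
  ψ₂ = 0.500: g = -0.1450, g' = -0.653 → ψ₂ = 0.278
  ψ₂ = 0.278: g = -0.0106, g' = -0.578 → ψ₂ = 0.260
Converged at ψ₂ = 0.260.
  acetaldehyde: x = 0.232, y = 0.486
  diethyl ether: x = 0.200, y = 0.320
  1-propanol: x = 0.404, y = 0.139
  n-heptane: x = 0.164, y = 0.055

y_n-heptane (drum 2) = 0.055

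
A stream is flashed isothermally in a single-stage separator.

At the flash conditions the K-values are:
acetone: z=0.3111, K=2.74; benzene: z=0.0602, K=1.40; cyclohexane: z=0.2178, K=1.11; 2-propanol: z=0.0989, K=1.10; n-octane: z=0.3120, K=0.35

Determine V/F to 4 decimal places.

Material balance + equilibrium reduce to Σ zᵢ(Kᵢ−1)/(1+V/F(Kᵢ−1)) = 0.
Feasibility: ΣzᵢKᵢ = 1.3964, Σzᵢ/Kᵢ = 1.3341 — both > 1, two phases present.
Newton iteration, V/F⁰ = 0.5:
  V/F = 0.5000: g = 0.04122, g' = -0.5686 → V/F = 0.5725
  V/F = 0.5725: g = -0.00033, g' = -0.5803 → V/F = 0.5719
Converged at V/F = 0.5719.

V/F = 0.5719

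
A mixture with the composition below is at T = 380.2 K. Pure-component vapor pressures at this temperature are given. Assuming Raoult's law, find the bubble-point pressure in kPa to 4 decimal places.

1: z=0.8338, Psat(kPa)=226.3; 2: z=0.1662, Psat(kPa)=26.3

Pbub = 193.0600 kPa

At the bubble point ψ → 0, so ΣzᵢKᵢ = 1 with Kᵢ = Pᵢˢᵃᵗ/P ⇒ P = ΣzᵢPᵢˢᵃᵗ.
P = 0.8338·226.3 + 0.1662·26.3 = 193.0600 kPa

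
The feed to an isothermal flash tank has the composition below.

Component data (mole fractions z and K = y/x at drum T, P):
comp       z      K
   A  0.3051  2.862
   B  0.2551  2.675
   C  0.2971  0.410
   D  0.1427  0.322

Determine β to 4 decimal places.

Let β = V/F and solve Σ zᵢ(Kᵢ−1)/(1+β(Kᵢ−1)) = 0.
Check two-phase: ΣzᵢKᵢ = 1.7233 > 1 and Σzᵢ/Kᵢ = 1.3698 > 1, so g(0) = 0.7233 > 0 and g(1) = -0.3698 < 0.
Newton–Raphson from β = 0.5:
  β = 0.5000: g = 0.13173, g' = -0.8539 → β = 0.6543
  β = 0.6543: g = 0.00059, g' = -0.8641 → β = 0.6550
Converged at β = 0.6550.

β = 0.6550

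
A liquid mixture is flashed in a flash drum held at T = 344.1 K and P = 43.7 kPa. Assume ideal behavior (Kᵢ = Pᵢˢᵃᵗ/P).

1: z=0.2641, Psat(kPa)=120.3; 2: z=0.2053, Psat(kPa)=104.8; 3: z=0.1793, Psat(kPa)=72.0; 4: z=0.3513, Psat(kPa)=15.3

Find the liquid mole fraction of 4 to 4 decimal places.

Raoult's law: Kᵢ = Pᵢˢᵃᵗ/P = Pᵢˢᵃᵗ/43.7.
  K_1 = 120.3/43.7 = 2.752860, K_2 = 104.8/43.7 = 2.398169, K_3 = 72.0/43.7 = 1.647597, K_4 = 15.3/43.7 = 0.350114
Material balance + equilibrium reduce to Σ zᵢ(Kᵢ−1)/(1+V/F(Kᵢ−1)) = 0.
Check two-phase: ΣzᵢKᵢ = 1.6378 > 1 and Σzᵢ/Kᵢ = 1.2938 > 1, so g(0) = 0.6378 > 0 and g(1) = -0.2938 < 0.
Iterate (Newton) starting at V/F = 0.67:
  V/F = 0.6700: g = 0.03770, g' = -0.7807 → V/F = 0.7183
  V/F = 0.7183: g = -0.00080, g' = -0.8158 → V/F = 0.7173
Converged at V/F = 0.7173.
Compositions from xᵢ = zᵢ/(1+V/F(Kᵢ−1)), yᵢ = Kᵢxᵢ:
  1: x = 0.1170, y = 0.3221
  2: x = 0.1025, y = 0.2458
  3: x = 0.1224, y = 0.2017
  4: x = 0.6581, y = 0.2304

x_4 = 0.6581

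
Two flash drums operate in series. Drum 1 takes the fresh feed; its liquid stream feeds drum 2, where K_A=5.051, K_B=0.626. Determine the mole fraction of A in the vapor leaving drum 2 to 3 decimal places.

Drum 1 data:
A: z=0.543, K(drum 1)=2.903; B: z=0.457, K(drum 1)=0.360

Drum 1:
Let ψ₁ = V/F and solve Σ zᵢ(Kᵢ−1)/(1+ψ₁(Kᵢ−1)) = 0.
Check two-phase: ΣzᵢKᵢ = 1.741 > 1 and Σzᵢ/Kᵢ = 1.456 > 1, so g(0) = 0.741 > 0 and g(1) = -0.456 < 0.
Binary case is linear: z₁(K₁−1)(1+ψ₁(K₂−1)) + z₂(K₂−1)(1+ψ₁(K₁−1)) = 0
⇒ ψ₁ = [z₁(K₁−1)+z₂(K₂−1)] / [−(K₁−1)(K₂−1)] = 0.7408/1.2179 = 0.608
Drum-1 compositions:
  A: x = 0.252, y = 0.731
  B: x = 0.748, y = 0.269
Drum-2 feed = drum-1 liquid: z₂ = (0.2517, 0.7483).
Drum 2:
Binary case is linear: z₁(K₁−1)(1+ψ₂(K₂−1)) + z₂(K₂−1)(1+ψ₂(K₁−1)) = 0
⇒ ψ₂ = [z₁(K₁−1)+z₂(K₂−1)] / [−(K₁−1)(K₂−1)] = 0.7396/1.5151 = 0.488
  A: x = 0.085, y = 0.427
  B: x = 0.915, y = 0.573

y_A (drum 2) = 0.427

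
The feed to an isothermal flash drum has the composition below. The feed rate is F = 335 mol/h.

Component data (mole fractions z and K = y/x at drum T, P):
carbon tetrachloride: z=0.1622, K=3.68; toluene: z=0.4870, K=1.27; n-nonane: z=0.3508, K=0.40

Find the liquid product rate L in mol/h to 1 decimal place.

Material balance + equilibrium reduce to Σ zᵢ(Kᵢ−1)/(1+β(Kᵢ−1)) = 0.
Feasibility: ΣzᵢKᵢ = 1.3557, Σzᵢ/Kᵢ = 1.3045 — both > 1, two phases present.
Newton–Raphson from β = 0.5:
  β = 0.5000: g = 0.00093, g' = -0.4980 → β = 0.5019
Converged at β = 0.5019.
Then V = β·F = 0.5019·335 = 168.1 mol/h and L = F − V = 166.9 mol/h.

L = 166.9 mol/h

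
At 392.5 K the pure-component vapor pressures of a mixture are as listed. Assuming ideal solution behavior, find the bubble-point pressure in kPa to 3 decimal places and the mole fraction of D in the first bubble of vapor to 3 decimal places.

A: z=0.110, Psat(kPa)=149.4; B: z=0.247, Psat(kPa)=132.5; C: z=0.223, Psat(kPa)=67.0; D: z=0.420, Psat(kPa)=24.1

Pbub = 74.225 kPa, y_D = 0.136

At the bubble point ψ → 0, so ΣzᵢKᵢ = 1 with Kᵢ = Pᵢˢᵃᵗ/P ⇒ P = ΣzᵢPᵢˢᵃᵗ.
P = 0.110·149.4 + 0.247·132.5 + 0.223·67.0 + 0.420·24.1 = 74.225 kPa
yᵢ = zᵢPᵢˢᵃᵗ/P ⇒ y_D = 0.420·24.1/74.225 = 0.136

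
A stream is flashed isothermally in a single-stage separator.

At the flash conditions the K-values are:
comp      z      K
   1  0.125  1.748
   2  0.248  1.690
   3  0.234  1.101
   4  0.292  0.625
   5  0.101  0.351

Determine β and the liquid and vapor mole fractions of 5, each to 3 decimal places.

β = 0.445, x_5 = 0.142, y_5 = 0.050

Material balance + equilibrium reduce to Σ zᵢ(Kᵢ−1)/(1+β(Kᵢ−1)) = 0.
Feasibility: ΣzᵢKᵢ = 1.113, Σzᵢ/Kᵢ = 1.186 — both > 1, two phases present.
Iterate (Newton) starting at β = 0.5:
  β = 0.500: g = -0.0140, g' = -0.260 → β = 0.446
  β = 0.446: g = -0.0002, g' = -0.254 → β = 0.445
Converged at β = 0.445.
Compositions from xᵢ = zᵢ/(1+β(Kᵢ−1)), yᵢ = Kᵢxᵢ:
  1: x = 0.094, y = 0.164
  2: x = 0.190, y = 0.321
  3: x = 0.224, y = 0.247
  4: x = 0.351, y = 0.219
  5: x = 0.142, y = 0.050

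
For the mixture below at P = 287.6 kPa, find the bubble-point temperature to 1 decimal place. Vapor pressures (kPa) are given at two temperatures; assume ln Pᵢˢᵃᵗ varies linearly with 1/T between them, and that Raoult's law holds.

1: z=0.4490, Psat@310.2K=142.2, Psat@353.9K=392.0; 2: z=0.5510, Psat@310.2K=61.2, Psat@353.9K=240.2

T = 350.9 K

Bubble-point temperature: ΣzᵢPᵢˢᵃᵗ(T) = P. Interpolate ln Pᵢˢᵃᵗ = aᵢ + bᵢ/T.
  T = 310.2 K: ΣzᵢPᵢˢᵃᵗ = 97.57 kPa
  T = 353.9 K: ΣzᵢPᵢˢᵃᵗ = 308.36 kPa
  T = 332.0 K: ΣzᵢPᵢˢᵃᵗ = 179.25 kPa
  T = 342.9 K: ΣzᵢPᵢˢᵃᵗ = 236.66 kPa
  T = 348.4 K: ΣzᵢPᵢˢᵃᵗ = 270.65 kPa
  T = 351.1 K: ΣzᵢPᵢˢᵃᵗ = 288.68 kPa
Interpolating between 348.4 K and 351.1 K gives T ≈ 350.9 K.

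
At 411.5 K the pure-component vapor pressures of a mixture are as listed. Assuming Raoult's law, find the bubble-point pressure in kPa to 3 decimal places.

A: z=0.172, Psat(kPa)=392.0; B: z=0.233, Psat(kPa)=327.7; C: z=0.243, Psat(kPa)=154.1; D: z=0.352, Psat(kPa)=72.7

Pbub = 206.815 kPa

At the bubble point ψ → 0, so ΣzᵢKᵢ = 1 with Kᵢ = Pᵢˢᵃᵗ/P ⇒ P = ΣzᵢPᵢˢᵃᵗ.
P = 0.172·392.0 + 0.233·327.7 + 0.243·154.1 + 0.352·72.7 = 206.815 kPa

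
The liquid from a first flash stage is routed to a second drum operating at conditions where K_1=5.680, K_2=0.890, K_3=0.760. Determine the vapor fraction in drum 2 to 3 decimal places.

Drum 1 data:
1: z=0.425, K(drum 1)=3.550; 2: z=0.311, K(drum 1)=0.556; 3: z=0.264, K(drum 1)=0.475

V/F (drum 2) = 0.726

Drum 1:
Rachford–Rice: g(ψ₁) = Σ zᵢ(Kᵢ−1)/(1+ψ₁(Kᵢ−1)) = 0.
Feasibility: ΣzᵢKᵢ = 1.807, Σzᵢ/Kᵢ = 1.235 — both > 1, two phases present.
Newton iteration, ψ₁⁰ = 0.67:
  ψ₁ = 0.670: g = -0.0102, g' = -0.674 → ψ₁ = 0.655
Converged at ψ₁ = 0.655.
Drum-1 compositions:
  1: x = 0.159, y = 0.565
  2: x = 0.438, y = 0.244
  3: x = 0.402, y = 0.191
Drum-2 feed = drum-1 liquid: z₂ = (0.1592, 0.4385, 0.4023).
Drum 2:
Rachford–Rice: g(ψ₂) = Σ zᵢ(Kᵢ−1)/(1+ψ₂(Kᵢ−1)) = 0.
Check two-phase: ΣzᵢKᵢ = 1.600 > 1 and Σzᵢ/Kᵢ = 1.050 > 1, so g(0) = 0.600 > 0 and g(1) = -0.050 < 0.
Newton iteration, ψ₂⁰ = 0.5:
  ψ₂ = 0.500: g = 0.0623, g' = -0.348 → ψ₂ = 0.679
  ψ₂ = 0.679: g = 0.0109, g' = -0.239 → ψ₂ = 0.724
  ψ₂ = 0.724: g = 0.0004, g' = -0.221 → ψ₂ = 0.726
Converged at ψ₂ = 0.726.
  1: x = 0.036, y = 0.206
  2: x = 0.477, y = 0.424
  3: x = 0.487, y = 0.370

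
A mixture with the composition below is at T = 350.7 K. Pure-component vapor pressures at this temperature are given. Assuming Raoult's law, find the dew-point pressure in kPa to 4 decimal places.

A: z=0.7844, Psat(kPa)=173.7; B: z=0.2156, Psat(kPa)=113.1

At the dew point ψ → 1, so Σzᵢ/Kᵢ = 1 with Kᵢ = Pᵢˢᵃᵗ/P ⇒ 1/P = Σzᵢ/Pᵢˢᵃᵗ.
1/P = 0.7844/173.7 + 0.2156/113.1 = 0.0064221 ⇒ P = 155.7121 kPa

Pdew = 155.7121 kPa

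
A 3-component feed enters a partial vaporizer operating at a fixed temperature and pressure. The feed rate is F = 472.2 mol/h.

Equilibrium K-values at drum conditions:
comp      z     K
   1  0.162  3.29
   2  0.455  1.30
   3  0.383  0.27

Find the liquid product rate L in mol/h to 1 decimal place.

L = 339.6 mol/h

Newton iteration, ψ⁰ = 0.38:
  ψ = 0.380: g = -0.0660, g' = -0.667 → ψ = 0.281
Converged at ψ = 0.281.
Then V = ψ·F = 0.2808·472.2 = 132.6 mol/h and L = F − V = 339.6 mol/h.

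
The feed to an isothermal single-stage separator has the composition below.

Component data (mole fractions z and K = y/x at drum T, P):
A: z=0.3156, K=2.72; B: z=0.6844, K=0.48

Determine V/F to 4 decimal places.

V/F = 0.2090

Rachford–Rice: g(V/F) = Σ zᵢ(Kᵢ−1)/(1+V/F(Kᵢ−1)) = 0.
Check two-phase: ΣzᵢKᵢ = 1.1869 > 1 and Σzᵢ/Kᵢ = 1.5419 > 1, so g(0) = 0.1869 > 0 and g(1) = -0.5419 < 0.
Newton iteration, V/F⁰ = 0.5:
  V/F = 0.5000: g = -0.18908, g' = -0.6078 → V/F = 0.1889
  V/F = 0.1889: g = 0.01505, g' = -0.7594 → V/F = 0.2087
  V/F = 0.2087: g = 0.00021, g' = -0.7384 → V/F = 0.2090
Converged at V/F = 0.2090.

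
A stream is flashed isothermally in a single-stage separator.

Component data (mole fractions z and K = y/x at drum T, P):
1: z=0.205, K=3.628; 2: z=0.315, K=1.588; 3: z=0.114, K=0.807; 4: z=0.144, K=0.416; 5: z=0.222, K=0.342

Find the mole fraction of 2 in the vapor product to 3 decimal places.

Material balance + equilibrium reduce to Σ zᵢ(Kᵢ−1)/(1+ψ(Kᵢ−1)) = 0.
g(0) = ΣzᵢKᵢ − 1 = 0.472 and g(1) = 1 − Σzᵢ/Kᵢ = -0.391, so a root lies in (0, 1).
Newton–Raphson from ψ = 0.6:
  ψ = 0.600: g = -0.0497, g' = -0.657 → ψ = 0.524
  ψ = 0.524: g = -0.0006, g' = -0.645 → ψ = 0.523
Converged at ψ = 0.523.
Compositions from xᵢ = zᵢ/(1+ψ(Kᵢ−1)), yᵢ = Kᵢxᵢ:
  1: x = 0.086, y = 0.313
  2: x = 0.241, y = 0.382
  3: x = 0.127, y = 0.102
  4: x = 0.207, y = 0.086
  5: x = 0.339, y = 0.116

y_2 = 0.382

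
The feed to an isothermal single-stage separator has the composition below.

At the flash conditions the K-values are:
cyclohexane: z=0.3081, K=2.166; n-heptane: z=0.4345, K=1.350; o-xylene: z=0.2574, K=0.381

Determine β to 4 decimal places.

β = 0.7791

Rachford–Rice: g(β) = Σ zᵢ(Kᵢ−1)/(1+β(Kᵢ−1)) = 0.
Feasibility: ΣzᵢKᵢ = 1.3520, Σzᵢ/Kᵢ = 1.1397 — both > 1, two phases present.
Newton iteration, β⁰ = 0.5:
  β = 0.5000: g = 0.12562, g' = -0.4126 → β = 0.8045
  β = 0.8045: g = -0.01335, g' = -0.5353 → β = 0.7795
  β = 0.7795: g = -0.00024, g' = -0.5161 → β = 0.7791
Converged at β = 0.7791.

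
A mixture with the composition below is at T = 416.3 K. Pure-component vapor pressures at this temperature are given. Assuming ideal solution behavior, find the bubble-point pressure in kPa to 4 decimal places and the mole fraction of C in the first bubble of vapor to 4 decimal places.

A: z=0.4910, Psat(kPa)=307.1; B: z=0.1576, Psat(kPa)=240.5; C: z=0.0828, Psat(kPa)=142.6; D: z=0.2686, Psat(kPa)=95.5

At the bubble point ψ → 0, so ΣzᵢKᵢ = 1 with Kᵢ = Pᵢˢᵃᵗ/P ⇒ P = ΣzᵢPᵢˢᵃᵗ.
P = 0.4910·307.1 + 0.1576·240.5 + 0.0828·142.6 + 0.2686·95.5 = 226.1475 kPa
yᵢ = zᵢPᵢˢᵃᵗ/P ⇒ y_C = 0.0828·142.6/226.1475 = 0.0522

Pbub = 226.1475 kPa, y_C = 0.0522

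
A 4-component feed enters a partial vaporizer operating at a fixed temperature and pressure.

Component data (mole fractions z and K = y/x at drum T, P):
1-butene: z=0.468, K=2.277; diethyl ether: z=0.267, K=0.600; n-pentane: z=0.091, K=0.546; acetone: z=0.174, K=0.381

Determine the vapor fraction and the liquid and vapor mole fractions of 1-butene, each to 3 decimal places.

Newton iteration, ψ⁰ = 0.31:
  ψ = 0.310: g = 0.1249, g' = -0.575 → ψ = 0.527
  ψ = 0.527: g = 0.0076, g' = -0.521 → ψ = 0.542
Converged at ψ = 0.542.
Compositions from xᵢ = zᵢ/(1+ψ(Kᵢ−1)), yᵢ = Kᵢxᵢ:
  1-butene: x = 0.277, y = 0.630
  diethyl ether: x = 0.341, y = 0.205
  n-pentane: x = 0.121, y = 0.066
  acetone: x = 0.262, y = 0.100

ψ = 0.542, x_1-butene = 0.277, y_1-butene = 0.630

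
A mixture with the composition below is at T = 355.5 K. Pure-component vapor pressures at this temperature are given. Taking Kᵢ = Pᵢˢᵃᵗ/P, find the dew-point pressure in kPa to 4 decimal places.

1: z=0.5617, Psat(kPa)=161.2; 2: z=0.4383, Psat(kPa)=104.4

Pdew = 130.1614 kPa

At the dew point ψ → 1, so Σzᵢ/Kᵢ = 1 with Kᵢ = Pᵢˢᵃᵗ/P ⇒ 1/P = Σzᵢ/Pᵢˢᵃᵗ.
1/P = 0.5617/161.2 + 0.4383/104.4 = 0.0076828 ⇒ P = 130.1614 kPa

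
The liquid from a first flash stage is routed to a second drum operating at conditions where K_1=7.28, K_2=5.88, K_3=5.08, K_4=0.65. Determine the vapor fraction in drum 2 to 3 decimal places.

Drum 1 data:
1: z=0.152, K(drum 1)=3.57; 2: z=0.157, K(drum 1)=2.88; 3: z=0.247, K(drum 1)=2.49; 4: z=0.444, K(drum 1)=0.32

Drum 1:
Rachford–Rice: g(ψ₁) = Σ zᵢ(Kᵢ−1)/(1+ψ₁(Kᵢ−1)) = 0.
g(0) = ΣzᵢKᵢ − 1 = 0.752 and g(1) = 1 − Σzᵢ/Kᵢ = -0.584, so a root lies in (0, 1).
Newton–Raphson from ψ₁ = 0.33:
  ψ₁ = 0.330: g = 0.2510, g' = -1.093 → ψ₁ = 0.560
  ψ₁ = 0.560: g = 0.0173, g' = -0.999 → ψ₁ = 0.577
Converged at ψ₁ = 0.577.
Drum-1 compositions:
  1: x = 0.061, y = 0.219
  2: x = 0.075, y = 0.217
  3: x = 0.133, y = 0.331
  4: x = 0.731, y = 0.234
Drum-2 feed = drum-1 liquid: z₂ = (0.0612, 0.0753, 0.1328, 0.7306).
Drum 2:
Newton iteration, ψ₂⁰ = 0.5:
  ψ₂ = 0.500: g = 0.0680, g' = -0.663 → ψ₂ = 0.603
  ψ₂ = 0.603: g = 0.0063, g' = -0.550 → ψ₂ = 0.614
Converged at ψ₂ = 0.614.
  1: x = 0.013, y = 0.092
  2: x = 0.019, y = 0.111
  3: x = 0.038, y = 0.192
  4: x = 0.931, y = 0.605

V/F (drum 2) = 0.614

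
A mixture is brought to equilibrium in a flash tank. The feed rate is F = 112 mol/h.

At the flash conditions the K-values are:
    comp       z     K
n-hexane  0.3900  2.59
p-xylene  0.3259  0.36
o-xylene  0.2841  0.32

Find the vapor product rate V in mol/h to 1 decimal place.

V = 23.3 mol/h

Iterate (Newton) starting at ψ = 0.5:
  ψ = 0.5000: g = -0.25398, g' = -0.8963 → ψ = 0.2166
  ψ = 0.2166: g = -0.00748, g' = -0.9061 → ψ = 0.2084
Converged at ψ = 0.2084.
Then V = ψ·F = 0.2084·112 = 23.3 mol/h and L = F − V = 88.7 mol/h.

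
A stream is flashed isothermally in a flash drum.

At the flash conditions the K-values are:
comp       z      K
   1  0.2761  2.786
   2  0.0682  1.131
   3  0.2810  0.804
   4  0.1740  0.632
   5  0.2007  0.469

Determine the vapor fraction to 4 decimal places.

ψ = 0.4612

Material balance + equilibrium reduce to Σ zᵢ(Kᵢ−1)/(1+ψ(Kᵢ−1)) = 0.
g(0) = ΣzᵢKᵢ − 1 = 0.2764 and g(1) = 1 − Σzᵢ/Kᵢ = -0.2122, so a root lies in (0, 1).
Newton–Raphson from ψ = 0.5:
  ψ = 0.5000: g = -0.01575, g' = -0.4004 → ψ = 0.4607
  ψ = 0.4607: g = 0.00023, g' = -0.4125 → ψ = 0.4612
Converged at ψ = 0.4612.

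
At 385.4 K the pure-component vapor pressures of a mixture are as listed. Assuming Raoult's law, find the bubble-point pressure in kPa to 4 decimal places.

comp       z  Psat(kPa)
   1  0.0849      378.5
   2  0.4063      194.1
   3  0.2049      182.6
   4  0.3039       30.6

At the bubble point ψ → 0, so ΣzᵢKᵢ = 1 with Kᵢ = Pᵢˢᵃᵗ/P ⇒ P = ΣzᵢPᵢˢᵃᵗ.
P = 0.0849·378.5 + 0.4063·194.1 + 0.2049·182.6 + 0.3039·30.6 = 157.7116 kPa

Pbub = 157.7116 kPa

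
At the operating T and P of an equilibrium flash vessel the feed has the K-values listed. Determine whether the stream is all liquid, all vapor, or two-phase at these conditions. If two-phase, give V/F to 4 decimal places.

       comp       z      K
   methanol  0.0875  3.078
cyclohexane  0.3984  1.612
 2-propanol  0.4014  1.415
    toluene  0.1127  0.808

all vapor

ΣzᵢKᵢ = 1.5706; Σzᵢ/Kᵢ = 0.6987.
Since Σzᵢ/Kᵢ < 1 the mixture is above its dew point — single vapor phase.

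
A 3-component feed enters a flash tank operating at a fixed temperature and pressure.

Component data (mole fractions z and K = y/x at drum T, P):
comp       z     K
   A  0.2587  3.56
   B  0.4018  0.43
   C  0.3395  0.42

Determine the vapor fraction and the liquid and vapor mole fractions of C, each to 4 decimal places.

ψ = 0.1607, x_C = 0.3744, y_C = 0.1572

Iterate (Newton) starting at ψ = 0.52:
  ψ = 0.5200: g = -0.32336, g' = -0.8098 → ψ = 0.1207
  ψ = 0.1207: g = 0.04826, g' = -1.2721 → ψ = 0.1586
  ψ = 0.1586: g = 0.00234, g' = -1.1538 → ψ = 0.1607
Converged at ψ = 0.1607.
Compositions from xᵢ = zᵢ/(1+ψ(Kᵢ−1)), yᵢ = Kᵢxᵢ:
  A: x = 0.1833, y = 0.6526
  B: x = 0.4423, y = 0.1902
  C: x = 0.3744, y = 0.1572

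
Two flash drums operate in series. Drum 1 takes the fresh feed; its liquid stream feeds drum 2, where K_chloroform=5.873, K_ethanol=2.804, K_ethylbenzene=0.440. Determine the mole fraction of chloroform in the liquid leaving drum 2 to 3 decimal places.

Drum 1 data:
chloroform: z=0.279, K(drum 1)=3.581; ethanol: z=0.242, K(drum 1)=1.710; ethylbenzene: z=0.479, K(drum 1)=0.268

Drum 1:
Let ψ₁ = V/F and solve Σ zᵢ(Kᵢ−1)/(1+ψ₁(Kᵢ−1)) = 0.
g(0) = ΣzᵢKᵢ − 1 = 0.541 and g(1) = 1 − Σzᵢ/Kᵢ = -1.007, so a root lies in (0, 1).
Iterate (Newton) starting at ψ₁ = 0.5:
  ψ₁ = 0.500: g = -0.1119, g' = -1.059 → ψ₁ = 0.394
  ψ₁ = 0.394: g = -0.0019, g' = -1.038 → ψ₁ = 0.393
Converged at ψ₁ = 0.393.
Drum-1 compositions:
  chloroform: x = 0.139, y = 0.496
  ethanol: x = 0.189, y = 0.324
  ethylbenzene: x = 0.672, y = 0.180
Drum-2 feed = drum-1 liquid: z₂ = (0.1386, 0.1892, 0.6722).
Drum 2:
Let ψ₂ = V/F and solve Σ zᵢ(Kᵢ−1)/(1+ψ₂(Kᵢ−1)) = 0.
Check two-phase: ΣzᵢKᵢ = 1.640 > 1 and Σzᵢ/Kᵢ = 1.619 > 1, so g(0) = 0.640 > 0 and g(1) = -0.619 < 0.
Iterate (Newton) starting at ψ₂ = 0.41:
  ψ₂ = 0.410: g = -0.0671, g' = -0.925 → ψ₂ = 0.337
  ψ₂ = 0.337: g = 0.0035, g' = -1.029 → ψ₂ = 0.341
Converged at ψ₂ = 0.341.
  chloroform: x = 0.052, y = 0.306
  ethanol: x = 0.117, y = 0.329
  ethylbenzene: x = 0.831, y = 0.366

x_chloroform (drum 2) = 0.052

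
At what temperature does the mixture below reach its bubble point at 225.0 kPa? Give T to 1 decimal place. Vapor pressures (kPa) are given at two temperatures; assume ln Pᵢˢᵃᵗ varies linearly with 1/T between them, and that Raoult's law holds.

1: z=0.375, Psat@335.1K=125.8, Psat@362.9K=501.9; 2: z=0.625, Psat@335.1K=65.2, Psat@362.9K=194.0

T = 355.5 K

Bubble-point temperature: ΣzᵢPᵢˢᵃᵗ(T) = P. Interpolate ln Pᵢˢᵃᵗ = aᵢ + bᵢ/T.
  T = 335.1 K: ΣzᵢPᵢˢᵃᵗ = 87.92 kPa
  T = 362.9 K: ΣzᵢPᵢˢᵃᵗ = 309.46 kPa
  T = 349.0 K: ΣzᵢPᵢˢᵃᵗ = 168.70 kPa
  T = 355.9 K: ΣzᵢPᵢˢᵃᵗ = 229.20 kPa
  T = 352.4 K: ΣzᵢPᵢˢᵃᵗ = 196.46 kPa
  T = 354.1 K: ΣzᵢPᵢˢᵃᵗ = 211.81 kPa
Interpolating between 354.1 K and 355.9 K gives T ≈ 355.5 K.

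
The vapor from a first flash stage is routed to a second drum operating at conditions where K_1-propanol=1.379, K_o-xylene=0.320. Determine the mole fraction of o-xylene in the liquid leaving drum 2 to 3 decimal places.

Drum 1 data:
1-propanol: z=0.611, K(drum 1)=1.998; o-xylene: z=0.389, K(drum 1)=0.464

Drum 1:
Material balance + equilibrium reduce to Σ zᵢ(Kᵢ−1)/(1+ψ₁(Kᵢ−1)) = 0.
Feasibility: ΣzᵢKᵢ = 1.401, Σzᵢ/Kᵢ = 1.144 — both > 1, two phases present.
Binary case is linear: z₁(K₁−1)(1+ψ₁(K₂−1)) + z₂(K₂−1)(1+ψ₁(K₁−1)) = 0
⇒ ψ₁ = [z₁(K₁−1)+z₂(K₂−1)] / [−(K₁−1)(K₂−1)] = 0.4013/0.5349 = 0.750
Drum-1 compositions:
  1-propanol: x = 0.349, y = 0.698
  o-xylene: x = 0.651, y = 0.302
Drum-2 feed = drum-1 vapor: z₂ = (0.6981, 0.3019).
Drum 2:
Rachford–Rice: g(ψ₂) = Σ zᵢ(Kᵢ−1)/(1+ψ₂(Kᵢ−1)) = 0.
Check two-phase: ΣzᵢKᵢ = 1.059 > 1 and Σzᵢ/Kᵢ = 1.450 > 1, so g(0) = 0.059 > 0 and g(1) = -0.450 < 0.
Binary case is linear: z₁(K₁−1)(1+ψ₂(K₂−1)) + z₂(K₂−1)(1+ψ₂(K₁−1)) = 0
⇒ ψ₂ = [z₁(K₁−1)+z₂(K₂−1)] / [−(K₁−1)(K₂−1)] = 0.0593/0.2577 = 0.230
  1-propanol: x = 0.642, y = 0.885
  o-xylene: x = 0.358, y = 0.115

x_o-xylene (drum 2) = 0.358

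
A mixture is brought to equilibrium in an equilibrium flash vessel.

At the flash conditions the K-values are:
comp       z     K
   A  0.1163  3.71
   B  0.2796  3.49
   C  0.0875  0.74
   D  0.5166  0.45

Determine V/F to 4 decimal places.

Material balance + equilibrium reduce to Σ zᵢ(Kᵢ−1)/(1+V/F(Kᵢ−1)) = 0.
Feasibility: ΣzᵢKᵢ = 1.7045, Σzᵢ/Kᵢ = 1.3777 — both > 1, two phases present.
Newton iteration, V/F⁰ = 0.5:
  V/F = 0.5000: g = 0.02589, g' = -0.8031 → V/F = 0.5322
  V/F = 0.5322: g = 0.00032, g' = -0.7842 → V/F = 0.5326
Converged at V/F = 0.5326.

V/F = 0.5326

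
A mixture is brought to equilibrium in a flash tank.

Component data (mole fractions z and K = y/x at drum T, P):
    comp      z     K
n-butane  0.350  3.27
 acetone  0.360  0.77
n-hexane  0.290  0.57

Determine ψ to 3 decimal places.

ψ = 0.775

Rachford–Rice: g(ψ) = Σ zᵢ(Kᵢ−1)/(1+ψ(Kᵢ−1)) = 0.
Feasibility: ΣzᵢKᵢ = 1.587, Σzᵢ/Kᵢ = 1.083 — both > 1, two phases present.
Newton–Raphson from ψ = 0.55:
  ψ = 0.550: g = 0.0952, g' = -0.474 → ψ = 0.751
  ψ = 0.751: g = 0.0095, g' = -0.391 → ψ = 0.775
Converged at ψ = 0.775.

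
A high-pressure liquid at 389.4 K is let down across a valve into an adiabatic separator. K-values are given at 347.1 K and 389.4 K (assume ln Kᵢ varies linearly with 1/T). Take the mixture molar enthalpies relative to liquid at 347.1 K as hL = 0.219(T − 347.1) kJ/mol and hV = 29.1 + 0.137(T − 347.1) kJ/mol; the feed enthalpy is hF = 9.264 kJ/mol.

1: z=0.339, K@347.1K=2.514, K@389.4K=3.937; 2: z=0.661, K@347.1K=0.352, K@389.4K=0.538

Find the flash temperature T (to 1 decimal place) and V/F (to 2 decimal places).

T = 360.3 K, V/F = 0.23

Adiabatic flash: solve Rachford–Rice at each trial T, then check hF = ψ·hV(T) + (1−ψ)·hL(T).
  T = 347.1 K: K = (2.514, 0.352), RR gives ψ = 0.087, H_out = 2.519 kJ/mol
  T = 389.4 K: K = (3.937, 0.538), RR gives ψ = 0.509, H_out = 22.303 kJ/mol
  T = 368.2 K: K = (3.185, 0.440), RR gives ψ = 0.303, H_out = 12.919 kJ/mol
  T = 357.6 K: K = (2.838, 0.395), RR gives ψ = 0.200, H_out = 7.961 kJ/mol
  T = 362.9 K: K = (3.009, 0.417), RR gives ψ = 0.253, H_out = 10.487 kJ/mol
  T = 360.2 K: K = (2.921, 0.406), RR gives ψ = 0.226, H_out = 9.214 kJ/mol
  T = 361.5 K: K = (2.963, 0.411), RR gives ψ = 0.239, H_out = 9.830 kJ/mol
Linear interpolation between T = 360.2 (H_out = 9.214) and T = 361.5 (H_out = 9.830) on hF = 9.264 gives T ≈ 360.3 K, at which ψ = 0.23.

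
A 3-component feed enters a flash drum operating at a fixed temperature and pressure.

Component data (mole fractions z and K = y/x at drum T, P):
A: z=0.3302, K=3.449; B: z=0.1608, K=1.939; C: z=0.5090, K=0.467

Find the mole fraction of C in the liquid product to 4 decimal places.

x_C = 0.7703

Material balance + equilibrium reduce to Σ zᵢ(Kᵢ−1)/(1+V/F(Kᵢ−1)) = 0.
Feasibility: ΣzᵢKᵢ = 1.6884, Σzᵢ/Kᵢ = 1.2686 — both > 1, two phases present.
Newton–Raphson from V/F = 0.35:
  V/F = 0.3500: g = 0.21556, g' = -0.8730 → V/F = 0.5969
  V/F = 0.5969: g = 0.02735, g' = -0.6960 → V/F = 0.6362
  V/F = 0.6362: g = 0.00015, g' = -0.6893 → V/F = 0.6364
Converged at V/F = 0.6364.
Compositions from xᵢ = zᵢ/(1+V/F(Kᵢ−1)), yᵢ = Kᵢxᵢ:
  A: x = 0.1291, y = 0.4451
  B: x = 0.1007, y = 0.1952
  C: x = 0.7703, y = 0.3597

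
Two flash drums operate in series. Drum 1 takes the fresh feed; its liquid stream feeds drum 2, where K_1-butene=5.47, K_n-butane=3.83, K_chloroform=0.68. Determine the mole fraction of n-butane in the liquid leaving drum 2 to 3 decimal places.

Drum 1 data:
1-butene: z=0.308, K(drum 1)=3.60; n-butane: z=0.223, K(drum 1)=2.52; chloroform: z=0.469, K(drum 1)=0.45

Drum 1:
Rachford–Rice: g(ψ₁) = Σ zᵢ(Kᵢ−1)/(1+ψ₁(Kᵢ−1)) = 0.
Check two-phase: ΣzᵢKᵢ = 1.882 > 1 and Σzᵢ/Kᵢ = 1.216 > 1, so g(0) = 0.882 > 0 and g(1) = -0.216 < 0.
Newton iteration, ψ₁⁰ = 0.44:
  ψ₁ = 0.440: g = 0.2363, g' = -0.885 → ψ₁ = 0.707
  ψ₁ = 0.707: g = 0.0234, g' = -0.758 → ψ₁ = 0.738
Converged at ψ₁ = 0.738.
Drum-1 compositions:
  1-butene: x = 0.106, y = 0.380
  n-butane: x = 0.105, y = 0.265
  chloroform: x = 0.789, y = 0.355
Drum-2 feed = drum-1 liquid: z₂ = (0.1055, 0.1051, 0.7894).
Drum 2:
Material balance + equilibrium reduce to Σ zᵢ(Kᵢ−1)/(1+ψ₂(Kᵢ−1)) = 0.
Feasibility: ΣzᵢKᵢ = 1.517, Σzᵢ/Kᵢ = 1.208 — both > 1, two phases present.
Newton iteration, ψ₂⁰ = 0.55:
  ψ₂ = 0.550: g = -0.0538, g' = -0.424 → ψ₂ = 0.423
  ψ₂ = 0.423: g = 0.0063, g' = -0.535 → ψ₂ = 0.435
Converged at ψ₂ = 0.435.
  1-butene: x = 0.036, y = 0.196
  n-butane: x = 0.047, y = 0.180
  chloroform: x = 0.917, y = 0.624

x_n-butane (drum 2) = 0.047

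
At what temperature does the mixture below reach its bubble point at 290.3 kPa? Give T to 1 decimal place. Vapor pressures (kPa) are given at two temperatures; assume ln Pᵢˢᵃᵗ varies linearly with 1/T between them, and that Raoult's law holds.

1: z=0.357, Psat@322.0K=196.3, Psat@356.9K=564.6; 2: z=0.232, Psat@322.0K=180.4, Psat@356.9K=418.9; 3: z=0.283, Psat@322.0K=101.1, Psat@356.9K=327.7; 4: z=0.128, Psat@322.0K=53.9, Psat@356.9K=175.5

Bubble-point temperature: ΣzᵢPᵢˢᵃᵗ(T) = P. Interpolate ln Pᵢˢᵃᵗ = aᵢ + bᵢ/T.
  T = 322.0 K: ΣzᵢPᵢˢᵃᵗ = 147.44 kPa
  T = 356.9 K: ΣzᵢPᵢˢᵃᵗ = 413.95 kPa
  T = 339.4 K: ΣzᵢPᵢˢᵃᵗ = 252.85 kPa
  T = 348.1 K: ΣzᵢPᵢˢᵃᵗ = 324.94 kPa
  T = 343.8 K: ΣzᵢPᵢˢᵃᵗ = 287.47 kPa
  T = 346.0 K: ΣzᵢPᵢˢᵃᵗ = 306.17 kPa
Interpolating between 343.8 K and 346.0 K gives T ≈ 344.1 K.

T = 344.1 K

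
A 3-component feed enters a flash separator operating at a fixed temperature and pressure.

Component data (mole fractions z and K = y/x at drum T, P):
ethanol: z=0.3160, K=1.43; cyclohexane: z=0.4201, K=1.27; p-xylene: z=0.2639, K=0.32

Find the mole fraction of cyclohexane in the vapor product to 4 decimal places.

Material balance + equilibrium reduce to Σ zᵢ(Kᵢ−1)/(1+V/F(Kᵢ−1)) = 0.
g(0) = ΣzᵢKᵢ − 1 = 0.0699 and g(1) = 1 − Σzᵢ/Kᵢ = -0.3765, so a root lies in (0, 1).
Newton–Raphson from V/F = 0.52:
  V/F = 0.5200: g = -0.06711, g' = -0.3546 → V/F = 0.3308
  V/F = 0.3308: g = -0.00844, g' = -0.2737 → V/F = 0.2999
  V/F = 0.2999: g = -0.00014, g' = -0.2646 → V/F = 0.2994
Converged at V/F = 0.2994.
Compositions from xᵢ = zᵢ/(1+V/F(Kᵢ−1)), yᵢ = Kᵢxᵢ:
  ethanol: x = 0.2800, y = 0.4003
  cyclohexane: x = 0.3887, y = 0.4936
  p-xylene: x = 0.3314, y = 0.1060

y_cyclohexane = 0.4936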